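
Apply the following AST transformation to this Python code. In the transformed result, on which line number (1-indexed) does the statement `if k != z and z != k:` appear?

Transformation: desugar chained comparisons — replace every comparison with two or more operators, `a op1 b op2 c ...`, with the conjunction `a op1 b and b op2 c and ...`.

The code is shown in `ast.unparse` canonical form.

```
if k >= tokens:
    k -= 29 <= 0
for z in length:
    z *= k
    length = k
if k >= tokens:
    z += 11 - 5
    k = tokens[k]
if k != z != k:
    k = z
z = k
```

Transformed code:
if k >= tokens:
    k -= 29 <= 0
for z in length:
    z *= k
    length = k
if k >= tokens:
    z += 11 - 5
    k = tokens[k]
if k != z and z != k:
    k = z
z = k

9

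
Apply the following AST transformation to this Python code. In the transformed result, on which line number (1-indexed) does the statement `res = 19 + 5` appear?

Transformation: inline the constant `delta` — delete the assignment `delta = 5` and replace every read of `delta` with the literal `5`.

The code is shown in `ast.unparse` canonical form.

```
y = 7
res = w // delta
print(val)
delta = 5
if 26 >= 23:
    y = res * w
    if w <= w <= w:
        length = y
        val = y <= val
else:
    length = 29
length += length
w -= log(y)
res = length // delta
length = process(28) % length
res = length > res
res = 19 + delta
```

Transformed code:
y = 7
res = w // 5
print(val)
if 26 >= 23:
    y = res * w
    if w <= w <= w:
        length = y
        val = y <= val
else:
    length = 29
length += length
w -= log(y)
res = length // 5
length = process(28) % length
res = length > res
res = 19 + 5

16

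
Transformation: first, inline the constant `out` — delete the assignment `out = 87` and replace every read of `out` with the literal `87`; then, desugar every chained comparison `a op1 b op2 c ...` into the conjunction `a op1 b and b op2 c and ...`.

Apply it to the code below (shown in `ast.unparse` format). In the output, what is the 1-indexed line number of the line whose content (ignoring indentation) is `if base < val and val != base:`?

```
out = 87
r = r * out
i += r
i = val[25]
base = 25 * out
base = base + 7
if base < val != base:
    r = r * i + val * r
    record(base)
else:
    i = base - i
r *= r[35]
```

6

Transformed code:
r = r * 87
i += r
i = val[25]
base = 25 * 87
base = base + 7
if base < val and val != base:
    r = r * i + val * r
    record(base)
else:
    i = base - i
r *= r[35]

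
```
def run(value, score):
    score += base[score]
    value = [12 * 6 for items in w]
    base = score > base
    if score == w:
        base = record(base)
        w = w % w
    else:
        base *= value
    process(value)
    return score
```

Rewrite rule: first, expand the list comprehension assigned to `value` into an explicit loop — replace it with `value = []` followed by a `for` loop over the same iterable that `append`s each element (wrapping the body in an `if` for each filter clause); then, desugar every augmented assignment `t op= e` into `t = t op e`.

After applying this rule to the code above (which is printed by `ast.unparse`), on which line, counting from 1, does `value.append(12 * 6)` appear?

5

Transformed code:
def run(value, score):
    score = score + base[score]
    value = []
    for items in w:
        value.append(12 * 6)
    base = score > base
    if score == w:
        base = record(base)
        w = w % w
    else:
        base = base * value
    process(value)
    return score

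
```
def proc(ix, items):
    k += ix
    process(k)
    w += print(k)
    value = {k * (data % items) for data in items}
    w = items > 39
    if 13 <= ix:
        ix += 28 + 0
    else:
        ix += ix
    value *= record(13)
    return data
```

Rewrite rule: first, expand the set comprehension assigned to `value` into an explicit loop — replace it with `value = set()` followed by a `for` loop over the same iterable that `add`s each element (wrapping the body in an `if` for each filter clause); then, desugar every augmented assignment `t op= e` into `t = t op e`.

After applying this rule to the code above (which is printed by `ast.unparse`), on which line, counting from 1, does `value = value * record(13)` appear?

13

Transformed code:
def proc(ix, items):
    k = k + ix
    process(k)
    w = w + print(k)
    value = set()
    for data in items:
        value.add(k * (data % items))
    w = items > 39
    if 13 <= ix:
        ix = ix + (28 + 0)
    else:
        ix = ix + ix
    value = value * record(13)
    return data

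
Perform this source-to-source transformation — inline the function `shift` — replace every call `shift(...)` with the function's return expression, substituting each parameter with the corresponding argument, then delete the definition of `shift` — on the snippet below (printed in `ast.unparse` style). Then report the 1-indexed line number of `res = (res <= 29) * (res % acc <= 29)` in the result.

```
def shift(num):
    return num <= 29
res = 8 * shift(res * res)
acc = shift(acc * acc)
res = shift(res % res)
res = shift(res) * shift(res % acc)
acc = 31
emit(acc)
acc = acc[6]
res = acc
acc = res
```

Transformed code:
res = 8 * (res * res <= 29)
acc = acc * acc <= 29
res = res % res <= 29
res = (res <= 29) * (res % acc <= 29)
acc = 31
emit(acc)
acc = acc[6]
res = acc
acc = res

4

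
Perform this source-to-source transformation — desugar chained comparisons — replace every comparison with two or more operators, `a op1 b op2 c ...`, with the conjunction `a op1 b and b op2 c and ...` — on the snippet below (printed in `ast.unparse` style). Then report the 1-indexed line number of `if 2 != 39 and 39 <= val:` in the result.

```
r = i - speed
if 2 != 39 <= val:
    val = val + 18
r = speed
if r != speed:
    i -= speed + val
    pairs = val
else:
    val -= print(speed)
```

2

Transformed code:
r = i - speed
if 2 != 39 and 39 <= val:
    val = val + 18
r = speed
if r != speed:
    i -= speed + val
    pairs = val
else:
    val -= print(speed)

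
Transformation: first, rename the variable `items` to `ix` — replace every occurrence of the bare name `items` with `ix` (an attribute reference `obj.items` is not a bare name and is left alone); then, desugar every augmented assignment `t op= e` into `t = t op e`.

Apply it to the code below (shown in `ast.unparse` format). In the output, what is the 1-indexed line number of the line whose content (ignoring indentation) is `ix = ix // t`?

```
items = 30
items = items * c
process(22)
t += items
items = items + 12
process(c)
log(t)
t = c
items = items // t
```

9

Transformed code:
ix = 30
ix = ix * c
process(22)
t = t + ix
ix = ix + 12
process(c)
log(t)
t = c
ix = ix // t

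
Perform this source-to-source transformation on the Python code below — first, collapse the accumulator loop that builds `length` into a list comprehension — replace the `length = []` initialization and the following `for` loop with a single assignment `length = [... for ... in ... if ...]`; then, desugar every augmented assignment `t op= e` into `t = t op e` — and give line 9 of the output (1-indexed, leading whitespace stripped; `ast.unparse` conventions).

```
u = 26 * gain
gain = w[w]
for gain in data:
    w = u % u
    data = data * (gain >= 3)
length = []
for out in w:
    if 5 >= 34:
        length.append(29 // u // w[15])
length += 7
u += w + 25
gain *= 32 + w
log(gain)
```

gain = gain * (32 + w)

Transformed code:
u = 26 * gain
gain = w[w]
for gain in data:
    w = u % u
    data = data * (gain >= 3)
length = [29 // u // w[15] for out in w if 5 >= 34]
length = length + 7
u = u + (w + 25)
gain = gain * (32 + w)
log(gain)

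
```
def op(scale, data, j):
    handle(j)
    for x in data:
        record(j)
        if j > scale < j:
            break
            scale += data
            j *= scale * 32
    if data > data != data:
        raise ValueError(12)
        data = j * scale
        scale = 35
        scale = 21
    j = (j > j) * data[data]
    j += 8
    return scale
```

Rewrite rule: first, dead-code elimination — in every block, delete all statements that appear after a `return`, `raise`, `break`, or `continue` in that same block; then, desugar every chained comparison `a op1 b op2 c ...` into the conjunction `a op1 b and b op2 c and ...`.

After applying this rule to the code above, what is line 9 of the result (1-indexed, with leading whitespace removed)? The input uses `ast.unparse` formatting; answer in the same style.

Transformed code:
def op(scale, data, j):
    handle(j)
    for x in data:
        record(j)
        if j > scale and scale < j:
            break
    if data > data and data != data:
        raise ValueError(12)
    j = (j > j) * data[data]
    j += 8
    return scale

j = (j > j) * data[data]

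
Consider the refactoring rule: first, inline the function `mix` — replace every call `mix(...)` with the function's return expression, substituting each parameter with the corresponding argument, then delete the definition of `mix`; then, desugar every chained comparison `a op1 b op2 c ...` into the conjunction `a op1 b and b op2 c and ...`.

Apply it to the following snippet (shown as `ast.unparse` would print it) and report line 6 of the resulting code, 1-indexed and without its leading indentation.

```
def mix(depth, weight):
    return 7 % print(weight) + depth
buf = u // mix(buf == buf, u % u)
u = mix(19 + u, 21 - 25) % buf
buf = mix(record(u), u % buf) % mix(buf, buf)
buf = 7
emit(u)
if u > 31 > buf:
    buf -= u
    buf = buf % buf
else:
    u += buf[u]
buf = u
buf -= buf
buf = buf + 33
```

if u > 31 and 31 > buf:

Transformed code:
buf = u // (7 % print(u % u) + (buf == buf))
u = (7 % print(21 - 25) + (19 + u)) % buf
buf = (7 % print(u % buf) + record(u)) % (7 % print(buf) + buf)
buf = 7
emit(u)
if u > 31 and 31 > buf:
    buf -= u
    buf = buf % buf
else:
    u += buf[u]
buf = u
buf -= buf
buf = buf + 33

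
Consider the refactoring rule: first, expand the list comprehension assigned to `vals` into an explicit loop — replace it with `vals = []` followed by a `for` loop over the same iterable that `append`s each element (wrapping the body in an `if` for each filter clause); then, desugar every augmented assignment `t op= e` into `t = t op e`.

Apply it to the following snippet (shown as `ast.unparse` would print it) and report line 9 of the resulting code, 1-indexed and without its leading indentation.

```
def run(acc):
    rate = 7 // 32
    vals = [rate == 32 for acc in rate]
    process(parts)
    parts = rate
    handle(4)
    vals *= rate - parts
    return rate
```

vals = vals * (rate - parts)

Transformed code:
def run(acc):
    rate = 7 // 32
    vals = []
    for acc in rate:
        vals.append(rate == 32)
    process(parts)
    parts = rate
    handle(4)
    vals = vals * (rate - parts)
    return rate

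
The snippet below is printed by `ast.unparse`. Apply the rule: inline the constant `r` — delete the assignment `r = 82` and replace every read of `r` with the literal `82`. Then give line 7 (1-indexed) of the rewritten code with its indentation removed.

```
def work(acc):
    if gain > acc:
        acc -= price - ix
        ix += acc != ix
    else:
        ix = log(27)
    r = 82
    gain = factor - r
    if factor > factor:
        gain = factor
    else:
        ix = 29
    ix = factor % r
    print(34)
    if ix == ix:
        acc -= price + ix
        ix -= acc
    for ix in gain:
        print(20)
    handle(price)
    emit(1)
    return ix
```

Transformed code:
def work(acc):
    if gain > acc:
        acc -= price - ix
        ix += acc != ix
    else:
        ix = log(27)
    gain = factor - 82
    if factor > factor:
        gain = factor
    else:
        ix = 29
    ix = factor % 82
    print(34)
    if ix == ix:
        acc -= price + ix
        ix -= acc
    for ix in gain:
        print(20)
    handle(price)
    emit(1)
    return ix

gain = factor - 82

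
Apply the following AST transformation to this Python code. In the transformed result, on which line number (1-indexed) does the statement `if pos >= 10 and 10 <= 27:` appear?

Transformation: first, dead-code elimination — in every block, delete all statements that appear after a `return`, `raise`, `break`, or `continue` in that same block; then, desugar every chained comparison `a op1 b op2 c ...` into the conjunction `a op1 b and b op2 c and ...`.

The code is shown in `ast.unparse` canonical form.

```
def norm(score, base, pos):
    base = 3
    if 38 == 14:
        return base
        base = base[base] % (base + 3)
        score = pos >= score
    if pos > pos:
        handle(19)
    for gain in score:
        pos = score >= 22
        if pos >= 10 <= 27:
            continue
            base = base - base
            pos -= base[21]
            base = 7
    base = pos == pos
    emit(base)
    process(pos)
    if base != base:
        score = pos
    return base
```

9

Transformed code:
def norm(score, base, pos):
    base = 3
    if 38 == 14:
        return base
    if pos > pos:
        handle(19)
    for gain in score:
        pos = score >= 22
        if pos >= 10 and 10 <= 27:
            continue
    base = pos == pos
    emit(base)
    process(pos)
    if base != base:
        score = pos
    return base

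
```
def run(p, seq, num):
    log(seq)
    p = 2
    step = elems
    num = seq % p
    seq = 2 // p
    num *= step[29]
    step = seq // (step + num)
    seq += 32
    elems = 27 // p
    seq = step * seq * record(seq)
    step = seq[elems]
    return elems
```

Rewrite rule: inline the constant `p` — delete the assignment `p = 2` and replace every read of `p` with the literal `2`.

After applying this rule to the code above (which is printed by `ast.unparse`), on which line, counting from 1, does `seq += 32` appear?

8

Transformed code:
def run(p, seq, num):
    log(seq)
    step = elems
    num = seq % 2
    seq = 2 // 2
    num *= step[29]
    step = seq // (step + num)
    seq += 32
    elems = 27 // 2
    seq = step * seq * record(seq)
    step = seq[elems]
    return elems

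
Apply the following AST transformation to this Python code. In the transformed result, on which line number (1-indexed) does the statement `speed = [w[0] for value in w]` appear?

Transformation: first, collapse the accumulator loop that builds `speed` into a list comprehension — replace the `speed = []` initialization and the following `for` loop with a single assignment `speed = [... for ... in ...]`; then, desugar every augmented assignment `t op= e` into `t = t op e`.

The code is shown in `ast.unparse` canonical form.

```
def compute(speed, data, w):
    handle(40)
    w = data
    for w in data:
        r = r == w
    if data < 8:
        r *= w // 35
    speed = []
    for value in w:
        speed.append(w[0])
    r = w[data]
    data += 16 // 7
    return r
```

Transformed code:
def compute(speed, data, w):
    handle(40)
    w = data
    for w in data:
        r = r == w
    if data < 8:
        r = r * (w // 35)
    speed = [w[0] for value in w]
    r = w[data]
    data = data + 16 // 7
    return r

8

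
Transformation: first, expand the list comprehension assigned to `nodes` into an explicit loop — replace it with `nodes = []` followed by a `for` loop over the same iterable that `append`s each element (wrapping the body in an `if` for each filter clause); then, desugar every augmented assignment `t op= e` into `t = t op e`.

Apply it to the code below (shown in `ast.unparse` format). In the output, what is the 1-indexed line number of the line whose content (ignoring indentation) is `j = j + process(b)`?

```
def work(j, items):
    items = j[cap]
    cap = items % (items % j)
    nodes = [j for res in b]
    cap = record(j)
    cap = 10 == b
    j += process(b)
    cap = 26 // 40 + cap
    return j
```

9

Transformed code:
def work(j, items):
    items = j[cap]
    cap = items % (items % j)
    nodes = []
    for res in b:
        nodes.append(j)
    cap = record(j)
    cap = 10 == b
    j = j + process(b)
    cap = 26 // 40 + cap
    return j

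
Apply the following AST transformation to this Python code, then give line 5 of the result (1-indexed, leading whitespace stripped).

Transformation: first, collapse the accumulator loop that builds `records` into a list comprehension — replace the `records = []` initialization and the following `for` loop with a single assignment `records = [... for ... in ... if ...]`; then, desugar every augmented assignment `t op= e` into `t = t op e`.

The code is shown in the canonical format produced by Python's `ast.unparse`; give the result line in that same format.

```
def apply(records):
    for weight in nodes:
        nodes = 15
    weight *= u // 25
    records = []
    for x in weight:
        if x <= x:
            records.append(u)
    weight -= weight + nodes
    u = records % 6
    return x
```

Transformed code:
def apply(records):
    for weight in nodes:
        nodes = 15
    weight = weight * (u // 25)
    records = [u for x in weight if x <= x]
    weight = weight - (weight + nodes)
    u = records % 6
    return x

records = [u for x in weight if x <= x]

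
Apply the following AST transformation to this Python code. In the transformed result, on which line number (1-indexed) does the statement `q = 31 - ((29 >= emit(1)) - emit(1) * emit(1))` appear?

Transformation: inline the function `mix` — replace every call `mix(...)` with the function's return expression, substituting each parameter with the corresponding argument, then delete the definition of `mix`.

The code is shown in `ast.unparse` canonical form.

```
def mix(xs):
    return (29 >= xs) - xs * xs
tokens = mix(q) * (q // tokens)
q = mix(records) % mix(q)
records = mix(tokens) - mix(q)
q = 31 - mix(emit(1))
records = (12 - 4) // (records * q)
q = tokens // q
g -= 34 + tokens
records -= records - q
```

Transformed code:
tokens = ((29 >= q) - q * q) * (q // tokens)
q = ((29 >= records) - records * records) % ((29 >= q) - q * q)
records = (29 >= tokens) - tokens * tokens - ((29 >= q) - q * q)
q = 31 - ((29 >= emit(1)) - emit(1) * emit(1))
records = (12 - 4) // (records * q)
q = tokens // q
g -= 34 + tokens
records -= records - q

4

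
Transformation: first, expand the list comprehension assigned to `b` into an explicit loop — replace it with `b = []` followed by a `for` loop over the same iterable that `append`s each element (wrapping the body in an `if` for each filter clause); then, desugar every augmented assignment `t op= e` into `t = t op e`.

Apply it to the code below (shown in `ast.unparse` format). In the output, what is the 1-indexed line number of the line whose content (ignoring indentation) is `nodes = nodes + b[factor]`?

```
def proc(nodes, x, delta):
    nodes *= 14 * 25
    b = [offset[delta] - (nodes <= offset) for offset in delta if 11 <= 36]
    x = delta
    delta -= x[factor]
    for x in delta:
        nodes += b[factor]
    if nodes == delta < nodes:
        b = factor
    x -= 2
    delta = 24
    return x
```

Transformed code:
def proc(nodes, x, delta):
    nodes = nodes * (14 * 25)
    b = []
    for offset in delta:
        if 11 <= 36:
            b.append(offset[delta] - (nodes <= offset))
    x = delta
    delta = delta - x[factor]
    for x in delta:
        nodes = nodes + b[factor]
    if nodes == delta < nodes:
        b = factor
    x = x - 2
    delta = 24
    return x

10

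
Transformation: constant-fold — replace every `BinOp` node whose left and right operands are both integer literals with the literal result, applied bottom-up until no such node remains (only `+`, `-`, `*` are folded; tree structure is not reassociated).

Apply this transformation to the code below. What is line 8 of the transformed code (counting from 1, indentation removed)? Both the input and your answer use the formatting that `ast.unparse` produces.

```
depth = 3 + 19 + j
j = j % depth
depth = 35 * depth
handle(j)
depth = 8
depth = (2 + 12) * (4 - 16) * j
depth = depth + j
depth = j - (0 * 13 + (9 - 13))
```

depth = j - -4

Transformed code:
depth = 22 + j
j = j % depth
depth = 35 * depth
handle(j)
depth = 8
depth = -168 * j
depth = depth + j
depth = j - -4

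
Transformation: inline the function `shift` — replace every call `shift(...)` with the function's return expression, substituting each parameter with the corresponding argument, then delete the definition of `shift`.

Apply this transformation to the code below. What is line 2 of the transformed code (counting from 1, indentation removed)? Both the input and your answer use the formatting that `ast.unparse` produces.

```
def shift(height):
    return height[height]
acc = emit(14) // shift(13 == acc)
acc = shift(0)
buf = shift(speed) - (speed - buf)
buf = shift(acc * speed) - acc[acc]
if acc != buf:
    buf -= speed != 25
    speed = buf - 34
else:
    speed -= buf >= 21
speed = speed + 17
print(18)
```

acc = 0[0]

Transformed code:
acc = emit(14) // (13 == acc)[13 == acc]
acc = 0[0]
buf = speed[speed] - (speed - buf)
buf = (acc * speed)[acc * speed] - acc[acc]
if acc != buf:
    buf -= speed != 25
    speed = buf - 34
else:
    speed -= buf >= 21
speed = speed + 17
print(18)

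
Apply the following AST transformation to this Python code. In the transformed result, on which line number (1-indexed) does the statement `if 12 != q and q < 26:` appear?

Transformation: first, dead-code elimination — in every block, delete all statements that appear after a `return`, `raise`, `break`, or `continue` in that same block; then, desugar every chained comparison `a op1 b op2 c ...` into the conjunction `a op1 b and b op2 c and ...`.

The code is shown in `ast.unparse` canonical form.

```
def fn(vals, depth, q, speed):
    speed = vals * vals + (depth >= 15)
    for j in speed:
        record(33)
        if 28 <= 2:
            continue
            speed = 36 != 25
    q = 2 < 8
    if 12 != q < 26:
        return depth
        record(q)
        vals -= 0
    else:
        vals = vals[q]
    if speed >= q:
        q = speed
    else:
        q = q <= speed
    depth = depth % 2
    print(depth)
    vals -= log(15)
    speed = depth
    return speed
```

Transformed code:
def fn(vals, depth, q, speed):
    speed = vals * vals + (depth >= 15)
    for j in speed:
        record(33)
        if 28 <= 2:
            continue
    q = 2 < 8
    if 12 != q and q < 26:
        return depth
    else:
        vals = vals[q]
    if speed >= q:
        q = speed
    else:
        q = q <= speed
    depth = depth % 2
    print(depth)
    vals -= log(15)
    speed = depth
    return speed

8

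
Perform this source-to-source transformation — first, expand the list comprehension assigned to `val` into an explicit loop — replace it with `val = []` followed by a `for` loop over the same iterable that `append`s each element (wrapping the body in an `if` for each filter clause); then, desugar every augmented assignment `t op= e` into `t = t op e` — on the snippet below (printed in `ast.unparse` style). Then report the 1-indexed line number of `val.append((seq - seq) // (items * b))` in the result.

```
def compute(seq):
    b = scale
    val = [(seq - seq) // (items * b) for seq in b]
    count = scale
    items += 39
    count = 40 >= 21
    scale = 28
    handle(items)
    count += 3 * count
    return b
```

Transformed code:
def compute(seq):
    b = scale
    val = []
    for seq in b:
        val.append((seq - seq) // (items * b))
    count = scale
    items = items + 39
    count = 40 >= 21
    scale = 28
    handle(items)
    count = count + 3 * count
    return b

5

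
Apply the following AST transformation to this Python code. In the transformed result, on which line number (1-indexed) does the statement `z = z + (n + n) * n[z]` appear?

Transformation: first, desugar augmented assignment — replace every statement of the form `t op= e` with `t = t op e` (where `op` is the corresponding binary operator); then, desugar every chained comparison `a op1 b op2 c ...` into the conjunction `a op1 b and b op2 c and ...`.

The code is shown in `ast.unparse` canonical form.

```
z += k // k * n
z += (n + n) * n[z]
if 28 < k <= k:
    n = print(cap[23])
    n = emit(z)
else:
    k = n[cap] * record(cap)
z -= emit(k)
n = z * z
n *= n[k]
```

Transformed code:
z = z + k // k * n
z = z + (n + n) * n[z]
if 28 < k and k <= k:
    n = print(cap[23])
    n = emit(z)
else:
    k = n[cap] * record(cap)
z = z - emit(k)
n = z * z
n = n * n[k]

2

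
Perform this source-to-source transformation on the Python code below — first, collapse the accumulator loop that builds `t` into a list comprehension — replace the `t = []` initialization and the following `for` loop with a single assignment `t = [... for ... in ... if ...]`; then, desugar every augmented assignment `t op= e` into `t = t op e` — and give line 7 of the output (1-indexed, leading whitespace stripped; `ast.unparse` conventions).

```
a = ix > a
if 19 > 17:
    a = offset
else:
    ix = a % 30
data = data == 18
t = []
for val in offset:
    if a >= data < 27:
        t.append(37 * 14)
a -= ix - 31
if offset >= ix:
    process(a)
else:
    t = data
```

t = [37 * 14 for val in offset if a >= data < 27]

Transformed code:
a = ix > a
if 19 > 17:
    a = offset
else:
    ix = a % 30
data = data == 18
t = [37 * 14 for val in offset if a >= data < 27]
a = a - (ix - 31)
if offset >= ix:
    process(a)
else:
    t = data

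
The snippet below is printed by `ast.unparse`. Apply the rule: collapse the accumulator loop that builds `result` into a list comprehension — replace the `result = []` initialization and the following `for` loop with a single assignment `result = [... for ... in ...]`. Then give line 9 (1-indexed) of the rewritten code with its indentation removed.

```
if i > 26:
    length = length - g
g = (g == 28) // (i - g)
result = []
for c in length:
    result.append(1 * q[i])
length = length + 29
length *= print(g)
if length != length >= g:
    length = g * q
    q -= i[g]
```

q -= i[g]

Transformed code:
if i > 26:
    length = length - g
g = (g == 28) // (i - g)
result = [1 * q[i] for c in length]
length = length + 29
length *= print(g)
if length != length >= g:
    length = g * q
    q -= i[g]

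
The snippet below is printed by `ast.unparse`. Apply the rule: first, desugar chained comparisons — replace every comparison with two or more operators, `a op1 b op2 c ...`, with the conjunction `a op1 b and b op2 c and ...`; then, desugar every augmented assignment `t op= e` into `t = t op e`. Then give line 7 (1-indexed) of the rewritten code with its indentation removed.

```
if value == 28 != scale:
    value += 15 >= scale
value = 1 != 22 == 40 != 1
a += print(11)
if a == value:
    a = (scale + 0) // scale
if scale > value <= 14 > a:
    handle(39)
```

if scale > value and value <= 14 and (14 > a):

Transformed code:
if value == 28 and 28 != scale:
    value = value + (15 >= scale)
value = 1 != 22 and 22 == 40 and (40 != 1)
a = a + print(11)
if a == value:
    a = (scale + 0) // scale
if scale > value and value <= 14 and (14 > a):
    handle(39)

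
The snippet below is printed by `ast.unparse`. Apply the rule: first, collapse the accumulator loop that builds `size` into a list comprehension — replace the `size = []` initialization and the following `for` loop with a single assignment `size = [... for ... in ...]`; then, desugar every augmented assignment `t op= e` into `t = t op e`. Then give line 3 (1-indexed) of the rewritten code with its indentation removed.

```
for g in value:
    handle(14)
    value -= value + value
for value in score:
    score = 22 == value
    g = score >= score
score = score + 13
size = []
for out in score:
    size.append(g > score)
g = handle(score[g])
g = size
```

Transformed code:
for g in value:
    handle(14)
    value = value - (value + value)
for value in score:
    score = 22 == value
    g = score >= score
score = score + 13
size = [g > score for out in score]
g = handle(score[g])
g = size

value = value - (value + value)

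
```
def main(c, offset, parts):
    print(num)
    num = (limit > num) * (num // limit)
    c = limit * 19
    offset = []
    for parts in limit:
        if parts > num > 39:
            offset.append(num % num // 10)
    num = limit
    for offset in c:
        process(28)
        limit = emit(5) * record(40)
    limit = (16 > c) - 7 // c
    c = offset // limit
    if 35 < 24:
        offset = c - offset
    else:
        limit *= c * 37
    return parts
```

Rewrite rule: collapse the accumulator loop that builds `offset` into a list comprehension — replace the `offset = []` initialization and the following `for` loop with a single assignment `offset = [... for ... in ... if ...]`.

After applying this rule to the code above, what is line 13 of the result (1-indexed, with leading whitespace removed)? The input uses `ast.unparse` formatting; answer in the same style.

offset = c - offset

Transformed code:
def main(c, offset, parts):
    print(num)
    num = (limit > num) * (num // limit)
    c = limit * 19
    offset = [num % num // 10 for parts in limit if parts > num > 39]
    num = limit
    for offset in c:
        process(28)
        limit = emit(5) * record(40)
    limit = (16 > c) - 7 // c
    c = offset // limit
    if 35 < 24:
        offset = c - offset
    else:
        limit *= c * 37
    return parts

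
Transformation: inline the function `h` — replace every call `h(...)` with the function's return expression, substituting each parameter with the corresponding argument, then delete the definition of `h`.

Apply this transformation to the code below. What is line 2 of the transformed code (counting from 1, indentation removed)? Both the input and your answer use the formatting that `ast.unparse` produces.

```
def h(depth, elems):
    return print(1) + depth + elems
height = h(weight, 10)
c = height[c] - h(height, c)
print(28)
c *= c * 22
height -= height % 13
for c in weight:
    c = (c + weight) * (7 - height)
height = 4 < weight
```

Transformed code:
height = print(1) + weight + 10
c = height[c] - (print(1) + height + c)
print(28)
c *= c * 22
height -= height % 13
for c in weight:
    c = (c + weight) * (7 - height)
height = 4 < weight

c = height[c] - (print(1) + height + c)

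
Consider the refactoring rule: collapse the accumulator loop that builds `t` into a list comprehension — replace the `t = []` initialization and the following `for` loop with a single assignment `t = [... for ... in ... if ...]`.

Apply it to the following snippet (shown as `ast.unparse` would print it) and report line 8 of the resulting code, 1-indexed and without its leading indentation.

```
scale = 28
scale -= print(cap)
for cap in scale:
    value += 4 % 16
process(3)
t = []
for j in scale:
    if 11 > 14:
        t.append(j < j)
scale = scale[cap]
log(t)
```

log(t)

Transformed code:
scale = 28
scale -= print(cap)
for cap in scale:
    value += 4 % 16
process(3)
t = [j < j for j in scale if 11 > 14]
scale = scale[cap]
log(t)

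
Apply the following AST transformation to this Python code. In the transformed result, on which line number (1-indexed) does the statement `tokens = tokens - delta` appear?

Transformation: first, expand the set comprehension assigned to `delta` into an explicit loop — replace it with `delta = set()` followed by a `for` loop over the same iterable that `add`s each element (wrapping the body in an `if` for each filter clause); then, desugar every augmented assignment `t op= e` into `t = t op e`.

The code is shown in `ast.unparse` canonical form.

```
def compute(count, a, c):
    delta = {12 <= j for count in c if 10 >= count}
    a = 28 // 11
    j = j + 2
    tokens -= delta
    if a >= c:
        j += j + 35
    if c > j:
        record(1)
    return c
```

8

Transformed code:
def compute(count, a, c):
    delta = set()
    for count in c:
        if 10 >= count:
            delta.add(12 <= j)
    a = 28 // 11
    j = j + 2
    tokens = tokens - delta
    if a >= c:
        j = j + (j + 35)
    if c > j:
        record(1)
    return c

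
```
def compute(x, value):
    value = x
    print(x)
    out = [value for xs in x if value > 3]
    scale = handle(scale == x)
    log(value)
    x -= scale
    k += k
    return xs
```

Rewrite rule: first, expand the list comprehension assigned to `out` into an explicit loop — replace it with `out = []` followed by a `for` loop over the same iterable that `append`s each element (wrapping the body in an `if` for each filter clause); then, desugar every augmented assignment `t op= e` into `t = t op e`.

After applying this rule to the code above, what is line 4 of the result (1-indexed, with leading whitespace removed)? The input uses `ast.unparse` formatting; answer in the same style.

Transformed code:
def compute(x, value):
    value = x
    print(x)
    out = []
    for xs in x:
        if value > 3:
            out.append(value)
    scale = handle(scale == x)
    log(value)
    x = x - scale
    k = k + k
    return xs

out = []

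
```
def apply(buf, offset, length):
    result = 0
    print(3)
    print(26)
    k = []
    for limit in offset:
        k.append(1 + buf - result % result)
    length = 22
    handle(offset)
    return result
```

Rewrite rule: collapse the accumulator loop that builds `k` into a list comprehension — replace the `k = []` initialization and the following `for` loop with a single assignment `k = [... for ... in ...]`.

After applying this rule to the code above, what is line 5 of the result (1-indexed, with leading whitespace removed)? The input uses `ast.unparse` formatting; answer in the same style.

Transformed code:
def apply(buf, offset, length):
    result = 0
    print(3)
    print(26)
    k = [1 + buf - result % result for limit in offset]
    length = 22
    handle(offset)
    return result

k = [1 + buf - result % result for limit in offset]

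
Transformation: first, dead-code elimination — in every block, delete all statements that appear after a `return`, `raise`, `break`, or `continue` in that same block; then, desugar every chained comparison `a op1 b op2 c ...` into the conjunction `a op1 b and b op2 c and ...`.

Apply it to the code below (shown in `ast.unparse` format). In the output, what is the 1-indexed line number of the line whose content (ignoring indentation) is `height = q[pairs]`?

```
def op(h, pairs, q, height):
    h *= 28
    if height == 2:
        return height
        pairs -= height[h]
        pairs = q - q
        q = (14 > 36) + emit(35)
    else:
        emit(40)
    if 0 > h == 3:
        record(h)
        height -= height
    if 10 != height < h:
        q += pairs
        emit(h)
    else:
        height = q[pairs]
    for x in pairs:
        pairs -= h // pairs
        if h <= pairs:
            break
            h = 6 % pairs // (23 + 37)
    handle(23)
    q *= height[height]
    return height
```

Transformed code:
def op(h, pairs, q, height):
    h *= 28
    if height == 2:
        return height
    else:
        emit(40)
    if 0 > h and h == 3:
        record(h)
        height -= height
    if 10 != height and height < h:
        q += pairs
        emit(h)
    else:
        height = q[pairs]
    for x in pairs:
        pairs -= h // pairs
        if h <= pairs:
            break
    handle(23)
    q *= height[height]
    return height

14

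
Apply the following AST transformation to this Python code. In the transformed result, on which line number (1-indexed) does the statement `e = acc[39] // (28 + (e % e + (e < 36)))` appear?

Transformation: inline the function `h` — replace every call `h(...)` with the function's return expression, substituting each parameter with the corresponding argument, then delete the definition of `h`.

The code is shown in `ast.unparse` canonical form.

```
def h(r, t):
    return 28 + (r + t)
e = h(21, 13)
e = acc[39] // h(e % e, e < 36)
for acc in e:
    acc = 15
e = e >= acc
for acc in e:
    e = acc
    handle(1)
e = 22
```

2

Transformed code:
e = 28 + (21 + 13)
e = acc[39] // (28 + (e % e + (e < 36)))
for acc in e:
    acc = 15
e = e >= acc
for acc in e:
    e = acc
    handle(1)
e = 22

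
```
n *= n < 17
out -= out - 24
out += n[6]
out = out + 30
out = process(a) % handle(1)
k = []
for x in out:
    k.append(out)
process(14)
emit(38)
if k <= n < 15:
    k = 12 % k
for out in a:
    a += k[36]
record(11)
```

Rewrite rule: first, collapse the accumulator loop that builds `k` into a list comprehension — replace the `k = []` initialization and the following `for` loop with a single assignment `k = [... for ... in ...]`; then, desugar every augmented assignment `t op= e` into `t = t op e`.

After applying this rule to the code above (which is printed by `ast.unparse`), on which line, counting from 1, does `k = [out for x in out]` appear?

6

Transformed code:
n = n * (n < 17)
out = out - (out - 24)
out = out + n[6]
out = out + 30
out = process(a) % handle(1)
k = [out for x in out]
process(14)
emit(38)
if k <= n < 15:
    k = 12 % k
for out in a:
    a = a + k[36]
record(11)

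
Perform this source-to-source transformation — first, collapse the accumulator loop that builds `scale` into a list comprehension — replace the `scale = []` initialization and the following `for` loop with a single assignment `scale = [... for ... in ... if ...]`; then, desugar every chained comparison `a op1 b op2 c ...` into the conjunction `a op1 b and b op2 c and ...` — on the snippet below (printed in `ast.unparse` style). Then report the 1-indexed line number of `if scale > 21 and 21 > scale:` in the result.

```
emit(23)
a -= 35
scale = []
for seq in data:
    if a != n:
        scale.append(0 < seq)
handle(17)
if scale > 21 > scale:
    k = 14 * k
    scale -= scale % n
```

5

Transformed code:
emit(23)
a -= 35
scale = [0 < seq for seq in data if a != n]
handle(17)
if scale > 21 and 21 > scale:
    k = 14 * k
    scale -= scale % n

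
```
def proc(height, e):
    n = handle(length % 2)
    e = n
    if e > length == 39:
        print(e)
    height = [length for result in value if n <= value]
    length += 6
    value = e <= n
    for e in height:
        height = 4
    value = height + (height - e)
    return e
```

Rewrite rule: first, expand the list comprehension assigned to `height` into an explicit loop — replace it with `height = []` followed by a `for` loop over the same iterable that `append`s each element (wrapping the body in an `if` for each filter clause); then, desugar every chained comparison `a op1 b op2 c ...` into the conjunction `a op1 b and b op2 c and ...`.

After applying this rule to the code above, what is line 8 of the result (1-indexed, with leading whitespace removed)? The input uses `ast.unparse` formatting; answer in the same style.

if n <= value:

Transformed code:
def proc(height, e):
    n = handle(length % 2)
    e = n
    if e > length and length == 39:
        print(e)
    height = []
    for result in value:
        if n <= value:
            height.append(length)
    length += 6
    value = e <= n
    for e in height:
        height = 4
    value = height + (height - e)
    return e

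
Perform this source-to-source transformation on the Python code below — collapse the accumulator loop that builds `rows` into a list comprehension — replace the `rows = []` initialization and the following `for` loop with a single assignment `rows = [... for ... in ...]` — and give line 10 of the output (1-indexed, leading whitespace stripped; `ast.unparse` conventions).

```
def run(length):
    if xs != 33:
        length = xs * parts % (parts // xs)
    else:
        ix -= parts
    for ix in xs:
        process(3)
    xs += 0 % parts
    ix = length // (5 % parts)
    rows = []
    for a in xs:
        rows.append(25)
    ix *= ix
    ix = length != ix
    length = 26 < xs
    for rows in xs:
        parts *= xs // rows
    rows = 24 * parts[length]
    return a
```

Transformed code:
def run(length):
    if xs != 33:
        length = xs * parts % (parts // xs)
    else:
        ix -= parts
    for ix in xs:
        process(3)
    xs += 0 % parts
    ix = length // (5 % parts)
    rows = [25 for a in xs]
    ix *= ix
    ix = length != ix
    length = 26 < xs
    for rows in xs:
        parts *= xs // rows
    rows = 24 * parts[length]
    return a

rows = [25 for a in xs]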